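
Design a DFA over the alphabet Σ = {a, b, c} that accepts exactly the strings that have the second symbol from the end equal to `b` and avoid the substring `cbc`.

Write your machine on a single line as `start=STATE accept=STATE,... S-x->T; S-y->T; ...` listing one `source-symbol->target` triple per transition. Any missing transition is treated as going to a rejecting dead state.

Run two small machines in parallel and take their product. One (13 states) tracks the last 2 symbols read; the other (4 states) tracks partial matches of the forbidden pattern `cbc`. Each combined state is a pair, one component from each; accept when both components accept. After merging equivalent states the machine shrinks.
8 states suffice.
        a   b   c  
>  S0   S0  S1  S2 
   S1   S3  S4  S5 
   S2   S0  S6  S2 
 * S3   S0  S1  S2 
 * S4   S3  S4  S5 
 * S5   S0  S6  S2 
   S6   S3  S4  S7 
   S7   S7  S7  S7 
(> = start, * = accepting)

start=S0; accept=S3,S4,S5; S0-a->S0; S0-b->S1; S0-c->S2; S1-a->S3; S1-b->S4; S1-c->S5; S2-a->S0; S2-b->S6; S2-c->S2; S3-a->S0; S3-b->S1; S3-c->S2; S4-a->S3; S4-b->S4; S4-c->S5; S5-a->S0; S5-b->S6; S5-c->S2; S6-a->S3; S6-b->S4; S6-c->S7; S7-a->S7; S7-b->S7; S7-c->S7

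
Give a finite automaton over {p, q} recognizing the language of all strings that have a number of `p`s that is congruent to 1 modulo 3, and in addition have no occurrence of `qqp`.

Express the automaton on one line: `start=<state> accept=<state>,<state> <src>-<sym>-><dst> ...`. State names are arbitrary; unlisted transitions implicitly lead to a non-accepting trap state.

start=A accept=B,E,H A-p->B A-q->C B-p->D B-q->E C-p->B C-q->F D-p->A D-q->G E-p->D E-q->H F-p->F F-q->F G-p->A G-q->F H-p->F H-q->H

Build one automaton per condition and run them in lockstep. The first has 3 states tracking the count of `p`s modulo 3; the second has 4 states tracking partial matches of the forbidden pattern `qqp`. A product state is a pair (one from each), accepting exactly when both do. After merging equivalent states the machine shrinks.
With 8 states:
       p  q 
>  A   B  C 
 * B   D  E 
   C   B  F 
   D   A  G 
 * E   D  H 
   F   F  F 
   G   A  F 
 * H   F  H 
(> = start, * = accepting)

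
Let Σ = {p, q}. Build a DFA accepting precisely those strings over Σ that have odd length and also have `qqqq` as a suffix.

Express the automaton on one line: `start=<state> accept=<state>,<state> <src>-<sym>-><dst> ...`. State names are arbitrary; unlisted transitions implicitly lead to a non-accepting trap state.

Handle the two conditions separately and then intersect. One (2 states) tracks the input length modulo 2; the other (5 states) tracks how much of the suffix `qqqq` has currently been matched. Each combined state is a pair, one component from each; accept when both components accept. Equivalent product states are then merged.
A 6-state machine:
        p   q  
>  S0   S1  S1 
   S1   S0  S2 
   S2   S1  S3 
   S3   S0  S4 
   S4   S1  S5 
 * S5   S0  S4 
(> = start, * = accepting)

start=S0 accept=S5 S0-p->S1 S0-q->S1 S1-p->S0 S1-q->S2 S2-p->S1 S2-q->S3 S3-p->S0 S3-q->S4 S4-p->S1 S4-q->S5 S5-p->S0 S5-q->S4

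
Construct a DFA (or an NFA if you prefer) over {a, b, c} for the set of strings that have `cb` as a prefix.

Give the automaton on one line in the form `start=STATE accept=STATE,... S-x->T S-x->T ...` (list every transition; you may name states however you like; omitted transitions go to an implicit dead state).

start=S0 accept=S2 S0-a->S3 S0-b->S3 S0-c->S1 S1-a->S3 S1-b->S2 S1-c->S3 S2-a->S2 S2-b->S2 S2-c->S2 S3-a->S3 S3-b->S3 S3-c->S3

Check the first 2 symbols one by one: S0 through S1 record how many have matched `cb` so far; any wrong symbol goes to the dead state S3. After all 2 match we enter the accepting sink S2.
4 states suffice.
        a   b   c  
>  S0   S3  S3  S1 
   S1   S3  S2  S3 
 * S2   S2  S2  S2 
   S3   S3  S3  S3 
(> = start, * = accepting)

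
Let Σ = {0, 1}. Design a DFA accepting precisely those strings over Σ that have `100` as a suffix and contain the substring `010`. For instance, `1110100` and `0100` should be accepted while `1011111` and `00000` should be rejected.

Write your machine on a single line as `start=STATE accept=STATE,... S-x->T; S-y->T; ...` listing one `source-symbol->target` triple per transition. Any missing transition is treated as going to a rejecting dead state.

Handle the two conditions separately and then intersect. One (4 states) tracks how much of the suffix `100` has currently been matched; the other (4 states) tracks whether and how much of `010` has been seen. Each combined state is a pair, one component from each; accept when both components accept. Equivalent product states are then merged.
7 states suffice.
       0  1 
>  A   B  A 
   B   B  C 
   C   D  A 
   D   E  F 
 * E   G  F 
   F   D  F 
   G   G  F 
(> = start, * = accepting)

start=A; accept=E; A-0->B; A-1->A; B-0->B; B-1->C; C-0->D; C-1->A; D-0->E; D-1->F; E-0->G; E-1->F; F-0->D; F-1->F; G-0->G; G-1->F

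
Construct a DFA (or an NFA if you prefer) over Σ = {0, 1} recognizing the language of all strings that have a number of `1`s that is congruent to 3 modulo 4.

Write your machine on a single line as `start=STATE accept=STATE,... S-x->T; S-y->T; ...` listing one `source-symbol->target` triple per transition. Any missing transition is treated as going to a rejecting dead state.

Keep the running count of `1`s modulo 4: each `1` advances along the cycle A → B → C → D → A while other symbols loop. Accept at D.
A 4-state machine:
       0  1 
>  A   A  B 
   B   B  C 
   C   C  D 
 * D   D  A 
(> = start, * = accepting)

start=A; accept=D; A-0->A; A-1->B; B-0->B; B-1->C; C-0->C; C-1->D; D-0->D; D-1->A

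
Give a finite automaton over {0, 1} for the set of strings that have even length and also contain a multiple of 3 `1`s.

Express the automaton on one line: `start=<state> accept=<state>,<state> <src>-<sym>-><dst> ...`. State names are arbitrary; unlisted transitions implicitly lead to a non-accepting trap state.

Run two small machines in parallel and take their product. The first has 2 states tracking the input length modulo 2; the second has 3 states tracking the count of `1`s modulo 3. A product state is a pair (one from each), accepting exactly when both do.
With 6 states:
        0   1  
>* S0   S1  S2 
   S1   S0  S3 
   S2   S3  S4 
   S3   S2  S5 
   S4   S5  S1 
   S5   S4  S0 
(> = start, * = accepting)

start=S0 accept=S0 S0-0->S1 S0-1->S2 S1-0->S0 S1-1->S3 S2-0->S3 S2-1->S4 S3-0->S2 S3-1->S5 S4-0->S5 S4-1->S1 S5-0->S4 S5-1->S0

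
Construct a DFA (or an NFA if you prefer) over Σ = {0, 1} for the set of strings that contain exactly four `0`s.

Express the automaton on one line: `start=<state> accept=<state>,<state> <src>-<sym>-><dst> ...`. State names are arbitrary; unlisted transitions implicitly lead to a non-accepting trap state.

start=s0 accept=s4 s0-0->s1 s0-1->s0 s1-0->s2 s1-1->s1 s2-0->s3 s2-1->s2 s3-0->s4 s3-1->s3 s4-0->s5 s4-1->s4 s5-0->s5 s5-1->s5

Only the number of `0`s matters, and only up to 5. Make a chain s0 → s1 → s2 → s3 → s4 → s5 advanced by each `0` (with s5 absorbing); every other symbol self-loops. The accepting set is {s4}.
With 6 states:
        0   1  
>  s0   s1  s0 
   s1   s2  s1 
   s2   s3  s2 
   s3   s4  s3 
 * s4   s5  s4 
   s5   s5  s5 
(> = start, * = accepting)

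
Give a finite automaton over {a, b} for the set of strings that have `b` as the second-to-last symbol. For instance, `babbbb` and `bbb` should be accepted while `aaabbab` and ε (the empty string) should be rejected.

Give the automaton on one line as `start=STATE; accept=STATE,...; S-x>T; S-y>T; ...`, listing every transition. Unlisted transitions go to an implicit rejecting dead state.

start=S0; accept=S5,S6; S0-a>S1; S0-b>S2; S1-a>S3; S1-b>S4; S2-a>S5; S2-b>S6; S3-a>S3; S3-b>S4; S4-a>S5; S4-b>S6; S5-a>S3; S5-b>S4; S6-a>S5; S6-b>S6

Because acceptance depends on a position counted from the end, the machine has to buffer the most recent 2 symbols. Make each state the string of the last up-to-2 symbols read; on input `x` shift the window left and append `x`. Accept when the buffered window has length 2 and begins with `b`.
7 states suffice.
        a   b  
>  S0   S1  S2 
   S1   S3  S4 
   S2   S5  S6 
   S3   S3  S4 
   S4   S5  S6 
 * S5   S3  S4 
 * S6   S5  S6 
(> = start, * = accepting)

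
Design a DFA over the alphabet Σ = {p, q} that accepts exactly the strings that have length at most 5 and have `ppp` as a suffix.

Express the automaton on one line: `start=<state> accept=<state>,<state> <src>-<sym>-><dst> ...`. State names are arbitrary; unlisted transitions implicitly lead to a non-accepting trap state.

Run two small machines in parallel and take their product. One (7 states) tracks the input length, saturating at 6; the other (4 states) tracks how much of the suffix `ppp` has currently been matched. Each combined state is a pair, one component from each; accept when both components accept. Equivalent product states are then merged.
13 states suffice.
          p    q  
>  S0     S1   S2 
   S1     S3   S4 
   S2     S5   S4 
   S3     S6   S7 
   S4     S8   S7 
   S5     S9   S7 
 * S6    S10   S7 
   S7     S7   S7 
   S8    S11   S7 
   S9    S10   S7 
 * S10   S12   S7 
   S11   S12   S7 
 * S12    S7   S7 
(> = start, * = accepting)

start=S0 accept=S6,S10,S12 S0-p->S1 S0-q->S2 S1-p->S3 S1-q->S4 S2-p->S5 S2-q->S4 S3-p->S6 S3-q->S7 S4-p->S8 S4-q->S7 S5-p->S9 S5-q->S7 S6-p->S10 S6-q->S7 S7-p->S7 S7-q->S7 S8-p->S11 S8-q->S7 S9-p->S10 S9-q->S7 S10-p->S12 S10-q->S7 S11-p->S12 S11-q->S7 S12-p->S7 S12-q->S7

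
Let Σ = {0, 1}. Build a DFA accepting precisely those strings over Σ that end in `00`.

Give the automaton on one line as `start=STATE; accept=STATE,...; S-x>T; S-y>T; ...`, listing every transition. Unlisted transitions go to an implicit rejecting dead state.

Remember how much of `00` the current input suffix matches. State S0 means no match yet; S1 means the last symbol is `0`; S2 means the last 2 symbols are `00`. Only S2 accepts. On a mismatch, fall back to the longest proper suffix that is still a prefix of `00`.
        0   1  
>  S0   S1  S0 
   S1   S2  S0 
 * S2   S2  S0 
(> = start, * = accepting)

start=S0; accept=S2; S0-0>S1; S0-1>S0; S1-0>S2; S1-1>S0; S2-0>S2; S2-1>S0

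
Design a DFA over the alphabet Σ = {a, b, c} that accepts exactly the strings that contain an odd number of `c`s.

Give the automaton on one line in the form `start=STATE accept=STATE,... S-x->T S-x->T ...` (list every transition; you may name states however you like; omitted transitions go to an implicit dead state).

start=q0 accept=q1 q0-a->q0 q0-b->q0 q0-c->q1 q1-a->q1 q1-b->q1 q1-c->q0

Keep the running count of `c`s modulo 2: each `c` advances along the cycle q0 → q1 → q0 while other symbols loop. Accept at q1.
A 2-state machine:
        a   b   c  
>  q0   q0  q0  q1 
 * q1   q1  q1  q0 
(> = start, * = accepting)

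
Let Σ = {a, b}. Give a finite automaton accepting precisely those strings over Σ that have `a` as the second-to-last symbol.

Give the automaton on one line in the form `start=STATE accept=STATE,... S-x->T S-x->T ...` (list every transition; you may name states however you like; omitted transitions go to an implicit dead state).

start=q0 accept=q3,q4 q0-a->q1 q0-b->q2 q1-a->q3 q1-b->q4 q2-a->q5 q2-b->q6 q3-a->q3 q3-b->q4 q4-a->q5 q4-b->q6 q5-a->q3 q5-b->q4 q6-a->q5 q6-b->q6

A DFA must remember the last 2 symbols (since which symbol is second-to-last isn't known until the input ends). Use one state per possible window of the last ≤2 symbols; accept from those whose window starts with `a`.
7 states suffice.
        a   b  
>  q0   q1  q2 
   q1   q3  q4 
   q2   q5  q6 
 * q3   q3  q4 
 * q4   q5  q6 
   q5   q3  q4 
   q6   q5  q6 
(> = start, * = accepting)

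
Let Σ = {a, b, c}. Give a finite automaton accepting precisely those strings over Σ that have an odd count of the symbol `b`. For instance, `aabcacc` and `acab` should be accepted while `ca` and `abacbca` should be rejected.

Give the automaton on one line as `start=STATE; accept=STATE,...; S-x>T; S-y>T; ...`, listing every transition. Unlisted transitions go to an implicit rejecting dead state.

Keep the running count of `b`s modulo 2: each `b` advances along the cycle q0 → q1 → q0 while other symbols loop. Accept at q1.
A 2-state machine:
        a   b   c  
>  q0   q0  q1  q0 
 * q1   q1  q0  q1 
(> = start, * = accepting)

start=q0; accept=q1; q0-a>q0; q0-b>q1; q0-c>q0; q1-a>q1; q1-b>q0; q1-c>q1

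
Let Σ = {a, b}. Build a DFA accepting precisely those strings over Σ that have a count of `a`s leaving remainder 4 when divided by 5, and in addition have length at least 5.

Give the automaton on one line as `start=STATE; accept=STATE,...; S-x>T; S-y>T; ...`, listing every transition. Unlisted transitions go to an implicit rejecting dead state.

Handle the two conditions separately and then intersect. One (5 states) tracks the count of `a`s modulo 5; the other (7 states) tracks the input length, saturating at 6. Each combined state is a pair, one component from each; accept when both components accept. After merging equivalent states the machine shrinks.
With 10 states:
        a   b  
>  q0   q1  q2 
   q1   q3  q4 
   q2   q4  q2 
   q3   q5  q6 
   q4   q6  q4 
   q5   q7  q8 
   q6   q8  q6 
   q7   q2  q9 
   q8   q9  q8 
 * q9   q2  q9 
(> = start, * = accepting)

start=q0; accept=q9; q0-a>q1; q0-b>q2; q1-a>q3; q1-b>q4; q2-a>q4; q2-b>q2; q3-a>q5; q3-b>q6; q4-a>q6; q4-b>q4; q5-a>q7; q5-b>q8; q6-a>q8; q6-b>q6; q7-a>q2; q7-b>q9; q8-a>q9; q8-b>q8; q9-a>q2; q9-b>q9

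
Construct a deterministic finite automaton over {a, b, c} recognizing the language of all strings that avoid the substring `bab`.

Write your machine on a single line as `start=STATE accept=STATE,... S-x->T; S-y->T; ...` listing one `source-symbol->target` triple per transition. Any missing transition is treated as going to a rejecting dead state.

This is the complement of 'contains `bab`'. Use the same substring-matching states — q0 through q3 holding how much of `bab` has just been matched — but flip the accepting set: everything except the trap q3 accepts.
With 4 states:
        a   b   c  
>* q0   q0  q1  q0 
 * q1   q2  q1  q0 
 * q2   q0  q3  q0 
   q3   q3  q3  q3 
(> = start, * = accepting)

start=q0; accept=q0,q1,q2; q0-a->q0; q0-b->q1; q0-c->q0; q1-a->q2; q1-b->q1; q1-c->q0; q2-a->q0; q2-b->q3; q2-c->q0; q3-a->q3; q3-b->q3; q3-c->q3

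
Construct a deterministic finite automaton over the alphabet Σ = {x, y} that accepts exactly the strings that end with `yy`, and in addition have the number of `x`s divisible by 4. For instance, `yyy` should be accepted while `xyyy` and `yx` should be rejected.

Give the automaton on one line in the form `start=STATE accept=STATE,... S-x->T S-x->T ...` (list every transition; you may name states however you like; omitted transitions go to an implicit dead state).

Build one automaton per condition and run them in lockstep. The first has 3 states tracking how much of the suffix `yy` has currently been matched; the second has 4 states tracking the count of `x`s modulo 4. A product state is a pair (one from each), accepting exactly when both do. After merging equivalent states the machine shrinks.
       x  y 
>  A   B  C 
   B   D  B 
   C   B  E 
   D   F  D 
 * E   B  E 
   F   A  F 
(> = start, * = accepting)

start=A accept=E A-x->B A-y->C B-x->D B-y->B C-x->B C-y->E D-x->F D-y->D E-x->B E-y->E F-x->A F-y->F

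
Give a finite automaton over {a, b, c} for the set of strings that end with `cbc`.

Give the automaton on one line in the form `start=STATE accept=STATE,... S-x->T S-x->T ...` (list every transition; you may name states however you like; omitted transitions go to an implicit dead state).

Let each state record the length of the longest suffix of the input read so far that is also a prefix of `cbc`. S1 means the last symbol is `c`; S2 means the last 2 symbols are `cb`; S3 means the last 3 symbols are `cbc`. Accept only at S3, where the string currently ends in `cbc`.
4 states suffice.
        a   b   c  
>  S0   S0  S0  S1 
   S1   S0  S2  S1 
   S2   S0  S0  S3 
 * S3   S0  S2  S1 
(> = start, * = accepting)

start=S0 accept=S3 S0-a->S0 S0-b->S0 S0-c->S1 S1-a->S0 S1-b->S2 S1-c->S1 S2-a->S0 S2-b->S0 S2-c->S3 S3-a->S0 S3-b->S2 S3-c->S1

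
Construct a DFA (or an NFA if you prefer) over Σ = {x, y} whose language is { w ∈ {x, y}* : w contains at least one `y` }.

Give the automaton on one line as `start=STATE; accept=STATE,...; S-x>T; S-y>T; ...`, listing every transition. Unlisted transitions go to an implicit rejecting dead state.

Only the number of `y`s matters, and only up to 2. Make a chain A → B → C advanced by each `y` (with C absorbing); every other symbol self-loops. The accepting set is {B, C}.
A 3-state machine:
       x  y 
>  A   A  B 
 * B   B  C 
 * C   C  C 
(> = start, * = accepting)

start=A; accept=B,C; A-x>A; A-y>B; B-x>B; B-y>C; C-x>C; C-y>C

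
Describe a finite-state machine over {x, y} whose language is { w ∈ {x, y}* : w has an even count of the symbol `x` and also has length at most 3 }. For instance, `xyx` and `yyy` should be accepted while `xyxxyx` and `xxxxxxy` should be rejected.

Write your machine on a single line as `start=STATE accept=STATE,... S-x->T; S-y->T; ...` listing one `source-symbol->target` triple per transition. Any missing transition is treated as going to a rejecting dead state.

start=s0; accept=s0,s2,s3,s6; s0-x->s1; s0-y->s2; s1-x->s3; s1-y->s4; s2-x->s4; s2-y->s3; s3-x->s5; s3-y->s6; s4-x->s6; s4-y->s5; s5-x->s7; s5-y->s8; s6-x->s8; s6-y->s7; s7-x->s8; s7-y->s7; s8-x->s7; s8-y->s8

Run two small machines in parallel and take their product. One (2 states) tracks the count of `x`s modulo 2; the other (5 states) tracks the input length, saturating at 4. Each combined state is a pair, one component from each; accept when both components accept.
        x   y  
>* s0   s1  s2 
   s1   s3  s4 
 * s2   s4  s3 
 * s3   s5  s6 
   s4   s6  s5 
   s5   s7  s8 
 * s6   s8  s7 
   s7   s8  s7 
   s8   s7  s8 
(> = start, * = accepting)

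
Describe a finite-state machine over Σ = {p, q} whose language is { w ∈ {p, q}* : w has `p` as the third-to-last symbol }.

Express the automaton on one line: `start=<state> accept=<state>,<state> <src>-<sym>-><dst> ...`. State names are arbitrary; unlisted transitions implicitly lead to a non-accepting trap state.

A DFA must remember the last 3 symbols (since which symbol is third-to-last isn't known until the input ends). Use one state per possible window of the last ≤3 symbols; accept from those whose window starts with `p`.
A 15-state machine:
       p  q 
>  A   B  C 
   B   D  E 
   C   F  G 
   D   H  I 
   E   J  K 
   F   L  M 
   G   N  O 
 * H   H  I 
 * I   J  K 
 * J   L  M 
 * K   N  O 
   L   H  I 
   M   J  K 
   N   L  M 
   O   N  O 
(> = start, * = accepting)

start=A accept=H,I,J,K A-p->B A-q->C B-p->D B-q->E C-p->F C-q->G D-p->H D-q->I E-p->J E-q->K F-p->L F-q->M G-p->N G-q->O H-p->H H-q->I I-p->J I-q->K J-p->L J-q->M K-p->N K-q->O L-p->H L-q->I M-p->J M-q->K N-p->L N-q->M O-p->N O-q->O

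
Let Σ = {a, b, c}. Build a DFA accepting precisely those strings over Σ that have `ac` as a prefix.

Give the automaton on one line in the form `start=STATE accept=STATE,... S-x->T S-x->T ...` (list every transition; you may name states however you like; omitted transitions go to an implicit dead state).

start=q0 accept=q2 q0-a->q1 q0-b->q3 q0-c->q3 q1-a->q3 q1-b->q3 q1-c->q2 q2-a->q2 q2-b->q2 q2-c->q2 q3-a->q3 q3-b->q3 q3-c->q3

Check the first 2 symbols one by one: q0 through q1 record how many have matched `ac` so far; any wrong symbol goes to the dead state q3. After all 2 match we enter the accepting sink q2.
4 states suffice.
        a   b   c  
>  q0   q1  q3  q3 
   q1   q3  q3  q2 
 * q2   q2  q2  q2 
   q3   q3  q3  q3 
(> = start, * = accepting)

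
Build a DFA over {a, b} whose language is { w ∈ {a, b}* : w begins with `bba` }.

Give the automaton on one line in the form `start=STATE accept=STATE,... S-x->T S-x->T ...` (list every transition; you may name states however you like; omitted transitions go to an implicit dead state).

start=q0 accept=q3 q0-a->q4 q0-b->q1 q1-a->q4 q1-b->q2 q2-a->q3 q2-b->q4 q3-a->q3 q3-b->q3 q4-a->q4 q4-b->q4

Check the first 3 symbols one by one: q0 through q2 record how many have matched `bba` so far; any wrong symbol goes to the dead state q4. After all 3 match we enter the accepting sink q3.
A 5-state machine:
        a   b  
>  q0   q4  q1 
   q1   q4  q2 
   q2   q3  q4 
 * q3   q3  q3 
   q4   q4  q4 
(> = start, * = accepting)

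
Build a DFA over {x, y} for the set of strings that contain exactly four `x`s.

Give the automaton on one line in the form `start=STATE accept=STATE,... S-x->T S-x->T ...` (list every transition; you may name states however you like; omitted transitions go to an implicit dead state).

Count `x`s, saturating at 5: states q0 through q4 mean 0 through 4 `x`s seen; q5 means more than 4. Each `x` increments (capped at q5); other symbols loop. Accept from {q4}.
        x   y  
>  q0   q1  q0 
   q1   q2  q1 
   q2   q3  q2 
   q3   q4  q3 
 * q4   q5  q4 
   q5   q5  q5 
(> = start, * = accepting)

start=q0 accept=q4 q0-x->q1 q0-y->q0 q1-x->q2 q1-y->q1 q2-x->q3 q2-y->q2 q3-x->q4 q3-y->q3 q4-x->q5 q4-y->q4 q5-x->q5 q5-y->q5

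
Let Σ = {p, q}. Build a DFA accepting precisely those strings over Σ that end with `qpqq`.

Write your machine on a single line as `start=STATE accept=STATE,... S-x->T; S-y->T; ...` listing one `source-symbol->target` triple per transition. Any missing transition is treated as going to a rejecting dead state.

start=S0; accept=S4; S0-p->S0; S0-q->S1; S1-p->S2; S1-q->S1; S2-p->S0; S2-q->S3; S3-p->S2; S3-q->S4; S4-p->S2; S4-q->S1

Remember how much of `qpqq` the current input suffix matches. State S0 means no match yet; S1 means the last symbol is `q`; S2 means the last 2 symbols are `qp`; S3 means the last 3 symbols are `qpq`; S4 means the last 4 symbols are `qpqq`. Only S4 accepts. On a mismatch, fall back to the longest proper suffix that is still a prefix of `qpqq`.
A 5-state machine:
        p   q  
>  S0   S0  S1 
   S1   S2  S1 
   S2   S0  S3 
   S3   S2  S4 
 * S4   S2  S1 
(> = start, * = accepting)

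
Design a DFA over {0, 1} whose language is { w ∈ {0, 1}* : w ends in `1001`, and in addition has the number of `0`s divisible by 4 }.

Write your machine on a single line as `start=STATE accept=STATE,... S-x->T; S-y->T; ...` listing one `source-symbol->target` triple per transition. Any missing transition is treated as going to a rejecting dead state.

start=S0; accept=S7; S0-0->S1; S0-1->S0; S1-0->S2; S1-1->S1; S2-0->S3; S2-1->S4; S3-0->S0; S3-1->S3; S4-0->S5; S4-1->S4; S5-0->S6; S5-1->S3; S6-0->S1; S6-1->S7; S7-0->S1; S7-1->S0

Run two small machines in parallel and take their product. One (5 states) tracks how much of the suffix `1001` has currently been matched; the other (4 states) tracks the count of `0`s modulo 4. Each combined state is a pair, one component from each; accept when both components accept. Equivalent product states are then merged.
An 8-state machine:
        0   1  
>  S0   S1  S0 
   S1   S2  S1 
   S2   S3  S4 
   S3   S0  S3 
   S4   S5  S4 
   S5   S6  S3 
   S6   S1  S7 
 * S7   S1  S0 
(> = start, * = accepting)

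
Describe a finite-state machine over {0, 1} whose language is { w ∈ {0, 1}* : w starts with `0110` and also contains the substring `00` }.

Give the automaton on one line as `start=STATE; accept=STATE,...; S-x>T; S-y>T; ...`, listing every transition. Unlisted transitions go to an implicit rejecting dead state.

start=S0; accept=S6; S0-0>S1; S0-1>S2; S1-0>S2; S1-1>S3; S2-0>S2; S2-1>S2; S3-0>S2; S3-1>S4; S4-0>S5; S4-1>S2; S5-0>S6; S5-1>S7; S6-0>S6; S6-1>S6; S7-0>S5; S7-1>S7

Handle the two conditions separately and then intersect. The first has 6 states tracking whether the input so far still matches the prefix `0110`; the second has 3 states tracking whether and how much of `00` has been seen. A product state is a pair (one from each), accepting exactly when both do. Equivalent product states are then merged.
        0   1  
>  S0   S1  S2 
   S1   S2  S3 
   S2   S2  S2 
   S3   S2  S4 
   S4   S5  S2 
   S5   S6  S7 
 * S6   S6  S6 
   S7   S5  S7 
(> = start, * = accepting)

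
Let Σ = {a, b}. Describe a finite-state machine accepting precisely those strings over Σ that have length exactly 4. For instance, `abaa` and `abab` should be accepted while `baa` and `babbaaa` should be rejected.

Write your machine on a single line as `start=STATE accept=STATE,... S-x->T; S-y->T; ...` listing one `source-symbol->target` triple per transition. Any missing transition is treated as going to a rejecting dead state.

start=q0; accept=q4; q0-a->q1; q0-b->q1; q1-a->q2; q1-b->q2; q2-a->q3; q2-b->q3; q3-a->q4; q3-b->q4; q4-a->q5; q4-b->q5; q5-a->q5; q5-b->q5

We only need to distinguish lengths 0, 1, …, 4, and '>4'. Chain q0 → q1 → q2 → q3 → q4 → q5 on every symbol, with q5 looping. Accepting states: {q4}.
With 6 states:
        a   b  
>  q0   q1  q1 
   q1   q2  q2 
   q2   q3  q3 
   q3   q4  q4 
 * q4   q5  q5 
   q5   q5  q5 
(> = start, * = accepting)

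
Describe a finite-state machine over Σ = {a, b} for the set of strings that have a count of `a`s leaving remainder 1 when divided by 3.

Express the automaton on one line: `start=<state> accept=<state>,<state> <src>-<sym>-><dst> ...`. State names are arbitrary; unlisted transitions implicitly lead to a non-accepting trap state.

start=s0 accept=s1 s0-a->s1 s0-b->s0 s1-a->s2 s1-b->s1 s2-a->s0 s2-b->s2

The only thing that matters is how many `a`s have appeared, reduced mod 3. Use one state per residue: s0 for 0, …, s2 for 2. Reading `a` moves to the next residue; anything else stays put. s1 is accepting.
A 3-state machine:
        a   b  
>  s0   s1  s0 
 * s1   s2  s1 
   s2   s0  s2 
(> = start, * = accepting)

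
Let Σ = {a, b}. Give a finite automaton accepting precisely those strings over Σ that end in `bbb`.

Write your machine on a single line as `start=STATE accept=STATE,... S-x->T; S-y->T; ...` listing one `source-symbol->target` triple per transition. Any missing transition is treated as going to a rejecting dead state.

Remember how much of `bbb` the current input suffix matches. State S0 means no match yet; S1 means the last symbol is `b`; S2 means the last 2 symbols are `bb`; S3 means the last 3 symbols are `bbb`. Only S3 accepts. On a mismatch, fall back to the longest proper suffix that is still a prefix of `bbb`.
4 states suffice.
        a   b  
>  S0   S0  S1 
   S1   S0  S2 
   S2   S0  S3 
 * S3   S0  S3 
(> = start, * = accepting)

start=S0; accept=S3; S0-a->S0; S0-b->S1; S1-a->S0; S1-b->S2; S2-a->S0; S2-b->S3; S3-a->S0; S3-b->S3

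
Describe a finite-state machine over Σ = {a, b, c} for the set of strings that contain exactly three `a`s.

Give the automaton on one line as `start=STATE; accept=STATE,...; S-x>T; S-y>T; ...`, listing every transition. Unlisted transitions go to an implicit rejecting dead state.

start=s0; accept=s3; s0-a>s1; s0-b>s0; s0-c>s0; s1-a>s2; s1-b>s1; s1-c>s1; s2-a>s3; s2-b>s2; s2-c>s2; s3-a>s4; s3-b>s3; s3-c>s3; s4-a>s4; s4-b>s4; s4-c>s4

Only the number of `a`s matters, and only up to 4. Make a chain s0 → s1 → s2 → s3 → s4 advanced by each `a` (with s4 absorbing); every other symbol self-loops. The accepting set is {s3}.
A 5-state machine:
        a   b   c  
>  s0   s1  s0  s0 
   s1   s2  s1  s1 
   s2   s3  s2  s2 
 * s3   s4  s3  s3 
   s4   s4  s4  s4 
(> = start, * = accepting)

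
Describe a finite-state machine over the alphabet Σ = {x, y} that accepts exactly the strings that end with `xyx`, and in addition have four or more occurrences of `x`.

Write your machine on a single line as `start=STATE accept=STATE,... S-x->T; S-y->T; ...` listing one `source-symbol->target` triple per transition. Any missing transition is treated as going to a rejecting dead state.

start=q0; accept=q5; q0-x->q1; q0-y->q0; q1-x->q2; q1-y->q1; q2-x->q3; q2-y->q2; q3-x->q3; q3-y->q4; q4-x->q5; q4-y->q2; q5-x->q3; q5-y->q4

Handle the two conditions separately and then intersect. The first has 4 states tracking how much of the suffix `xyx` has currently been matched; the second has 6 states tracking the count of `x`s, saturating at 5. A product state is a pair (one from each), accepting exactly when both do. Minimizing collapses redundant product states.
A 6-state machine:
        x   y  
>  q0   q1  q0 
   q1   q2  q1 
   q2   q3  q2 
   q3   q3  q4 
   q4   q5  q2 
 * q5   q3  q4 
(> = start, * = accepting)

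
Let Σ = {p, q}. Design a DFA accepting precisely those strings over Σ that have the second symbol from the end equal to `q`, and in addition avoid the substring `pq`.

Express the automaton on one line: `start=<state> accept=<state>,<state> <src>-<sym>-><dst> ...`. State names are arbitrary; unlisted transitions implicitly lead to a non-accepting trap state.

start=S0 accept=S3,S4 S0-p->S1 S0-q->S2 S1-p->S1 S1-q->S1 S2-p->S3 S2-q->S4 S3-p->S1 S3-q->S1 S4-p->S3 S4-q->S4

Handle the two conditions separately and then intersect. One (7 states) tracks the last 2 symbols read; the other (3 states) tracks partial matches of the forbidden pattern `pq`. Each combined state is a pair, one component from each; accept when both components accept. Minimizing collapses redundant product states.
5 states suffice.
        p   q  
>  S0   S1  S2 
   S1   S1  S1 
   S2   S3  S4 
 * S3   S1  S1 
 * S4   S3  S4 
(> = start, * = accepting)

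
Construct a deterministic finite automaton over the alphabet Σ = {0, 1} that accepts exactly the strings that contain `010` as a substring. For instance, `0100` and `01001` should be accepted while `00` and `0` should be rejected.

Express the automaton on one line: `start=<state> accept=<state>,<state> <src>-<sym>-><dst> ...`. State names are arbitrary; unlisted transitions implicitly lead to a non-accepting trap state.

start=s0 accept=s3 s0-0->s1 s0-1->s0 s1-0->s1 s1-1->s2 s2-0->s3 s2-1->s0 s3-0->s3 s3-1->s3

States s0..s2 record the length of the longest prefix of `010` that matches the current input suffix. Reaching s3 means `010` has been seen, and we stay there forever. Accept from s3.
With 4 states:
        0   1  
>  s0   s1  s0 
   s1   s1  s2 
   s2   s3  s0 
 * s3   s3  s3 
(> = start, * = accepting)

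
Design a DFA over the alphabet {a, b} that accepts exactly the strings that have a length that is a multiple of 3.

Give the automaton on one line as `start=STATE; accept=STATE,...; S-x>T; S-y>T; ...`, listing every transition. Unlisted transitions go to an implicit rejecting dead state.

start=q0; accept=q0; q0-a>q1; q0-b>q1; q1-a>q2; q1-b>q2; q2-a>q0; q2-b>q0

Only the length mod 3 matters, so use a 3-cycle: from any state, every input symbol moves to the next state, wrapping q2 back to q0. Mark q0 accepting.
3 states suffice.
        a   b  
>* q0   q1  q1 
   q1   q2  q2 
   q2   q0  q0 
(> = start, * = accepting)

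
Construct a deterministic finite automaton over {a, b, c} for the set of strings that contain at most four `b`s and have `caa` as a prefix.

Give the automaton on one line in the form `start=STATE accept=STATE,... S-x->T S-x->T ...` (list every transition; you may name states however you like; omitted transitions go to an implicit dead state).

start=s0 accept=s4,s5,s6,s7,s8 s0-a->s1 s0-b->s1 s0-c->s2 s1-a->s1 s1-b->s1 s1-c->s1 s2-a->s3 s2-b->s1 s2-c->s1 s3-a->s4 s3-b->s1 s3-c->s1 s4-a->s4 s4-b->s5 s4-c->s4 s5-a->s5 s5-b->s6 s5-c->s5 s6-a->s6 s6-b->s7 s6-c->s6 s7-a->s7 s7-b->s8 s7-c->s7 s8-a->s8 s8-b->s1 s8-c->s8

Handle the two conditions separately and then intersect. The first has 6 states tracking the count of `b`s, saturating at 5; the second has 5 states tracking whether the input so far still matches the prefix `caa`. A product state is a pair (one from each), accepting exactly when both do. Minimizing collapses redundant product states.
With 9 states:
        a   b   c  
>  s0   s1  s1  s2 
   s1   s1  s1  s1 
   s2   s3  s1  s1 
   s3   s4  s1  s1 
 * s4   s4  s5  s4 
 * s5   s5  s6  s5 
 * s6   s6  s7  s6 
 * s7   s7  s8  s7 
 * s8   s8  s1  s8 
(> = start, * = accepting)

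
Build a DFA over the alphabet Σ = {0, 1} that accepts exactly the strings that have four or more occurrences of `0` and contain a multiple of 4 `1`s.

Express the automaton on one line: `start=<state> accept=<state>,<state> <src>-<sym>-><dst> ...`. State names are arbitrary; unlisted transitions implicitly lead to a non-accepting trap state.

start=A accept=K,O A-0->B A-1->C B-0->D B-1->E C-0->E C-1->F D-0->G D-1->H E-0->H E-1->I F-0->I F-1->J G-0->K G-1->L H-0->L H-1->M I-0->M I-1->N J-0->N J-1->A K-0->O K-1->P L-0->P L-1->Q M-0->Q M-1->R N-0->R N-1->B O-0->O O-1->S P-0->S P-1->T Q-0->T Q-1->U R-0->U R-1->D S-0->S S-1->V T-0->V T-1->W U-0->W U-1->G V-0->V V-1->X W-0->X W-1->K X-0->X X-1->O

Handle the two conditions separately and then intersect. The first has 6 states tracking the count of `0`s, saturating at 5; the second has 4 states tracking the count of `1`s modulo 4. A product state is a pair (one from each), accepting exactly when both do.
24 states suffice.
       0  1 
>  A   B  C 
   B   D  E 
   C   E  F 
   D   G  H 
   E   H  I 
   F   I  J 
   G   K  L 
   H   L  M 
   I   M  N 
   J   N  A 
 * K   O  P 
   L   P  Q 
   M   Q  R 
   N   R  B 
 * O   O  S 
   P   S  T 
   Q   T  U 
   R   U  D 
   S   S  V 
   T   V  W 
   U   W  G 
   V   V  X 
   W   X  K 
   X   X  O 
(> = start, * = accepting)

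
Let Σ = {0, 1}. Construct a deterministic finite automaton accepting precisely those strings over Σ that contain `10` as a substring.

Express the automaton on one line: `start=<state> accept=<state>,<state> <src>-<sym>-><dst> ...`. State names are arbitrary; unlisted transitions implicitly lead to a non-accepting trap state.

Track how much of `10` has been matched so far: state s0 is no progress, s2 is the absorbing accept state reached once `10` has occurred. Intermediate states record partial matches; on a mismatch, fall back to the longest reusable overlap.
        0   1  
>  s0   s0  s1 
   s1   s2  s1 
 * s2   s2  s2 
(> = start, * = accepting)

start=s0 accept=s2 s0-0->s0 s0-1->s1 s1-0->s2 s1-1->s1 s2-0->s2 s2-1->s2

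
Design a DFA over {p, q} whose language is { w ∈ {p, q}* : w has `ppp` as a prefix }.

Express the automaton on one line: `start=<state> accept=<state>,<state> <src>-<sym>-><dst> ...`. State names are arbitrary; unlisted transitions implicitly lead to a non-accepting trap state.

start=s0 accept=s3 s0-p->s1 s0-q->s4 s1-p->s2 s1-q->s4 s2-p->s3 s2-q->s4 s3-p->s3 s3-q->s3 s4-p->s4 s4-q->s4

Check the first 3 symbols one by one: s0 through s2 record how many have matched `ppp` so far; any wrong symbol goes to the dead state s4. After all 3 match we enter the accepting sink s3.
A 5-state machine:
        p   q  
>  s0   s1  s4 
   s1   s2  s4 
   s2   s3  s4 
 * s3   s3  s3 
   s4   s4  s4 
(> = start, * = accepting)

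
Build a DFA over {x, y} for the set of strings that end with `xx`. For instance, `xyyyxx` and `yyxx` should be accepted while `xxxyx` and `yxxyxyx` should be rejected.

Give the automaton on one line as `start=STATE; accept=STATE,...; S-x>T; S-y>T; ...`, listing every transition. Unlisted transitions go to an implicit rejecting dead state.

Remember how much of `xx` the current input suffix matches. State q0 means no match yet; q1 means the last symbol is `x`; q2 means the last 2 symbols are `xx`. Only q2 accepts. On a mismatch, fall back to the longest proper suffix that is still a prefix of `xx`.
A 3-state machine:
        x   y  
>  q0   q1  q0 
   q1   q2  q0 
 * q2   q2  q0 
(> = start, * = accepting)

start=q0; accept=q2; q0-x>q1; q0-y>q0; q1-x>q2; q1-y>q0; q2-x>q2; q2-y>q0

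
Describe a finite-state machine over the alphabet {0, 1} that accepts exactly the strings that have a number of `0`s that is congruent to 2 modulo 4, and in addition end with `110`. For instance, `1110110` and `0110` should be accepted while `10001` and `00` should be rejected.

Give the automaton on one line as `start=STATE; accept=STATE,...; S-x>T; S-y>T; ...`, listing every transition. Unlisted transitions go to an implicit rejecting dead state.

start=A; accept=M; A-0>B; A-1>C; B-0>D; B-1>E; C-0>B; C-1>F; D-0>G; D-1>H; E-0>D; E-1>I; F-0>J; F-1>F; G-0>A; G-1>K; H-0>G; H-1>L; I-0>M; I-1>I; J-0>D; J-1>E; K-0>A; K-1>N; L-0>O; L-1>L; M-0>G; M-1>H; N-0>P; N-1>N; O-0>A; O-1>K; P-0>B; P-1>C

Handle the two conditions separately and then intersect. One (4 states) tracks the count of `0`s modulo 4; the other (4 states) tracks how much of the suffix `110` has currently been matched. Each combined state is a pair, one component from each; accept when both components accept.
A 16-state machine:
       0  1 
>  A   B  C 
   B   D  E 
   C   B  F 
   D   G  H 
   E   D  I 
   F   J  F 
   G   A  K 
   H   G  L 
   I   M  I 
   J   D  E 
   K   A  N 
   L   O  L 
 * M   G  H 
   N   P  N 
   O   A  K 
   P   B  C 
(> = start, * = accepting)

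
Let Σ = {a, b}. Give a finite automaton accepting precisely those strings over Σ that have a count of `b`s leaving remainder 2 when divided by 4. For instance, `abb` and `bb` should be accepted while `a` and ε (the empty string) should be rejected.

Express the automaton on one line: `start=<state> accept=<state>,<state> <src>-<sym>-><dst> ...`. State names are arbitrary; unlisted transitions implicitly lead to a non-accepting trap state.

start=S0 accept=S2 S0-a->S0 S0-b->S1 S1-a->S1 S1-b->S2 S2-a->S2 S2-b->S3 S3-a->S3 S3-b->S0

Keep the running count of `b`s modulo 4: each `b` advances along the cycle S0 → S1 → S2 → S3 → S0 while other symbols loop. Accept at S2.
A 4-state machine:
        a   b  
>  S0   S0  S1 
   S1   S1  S2 
 * S2   S2  S3 
   S3   S3  S0 
(> = start, * = accepting)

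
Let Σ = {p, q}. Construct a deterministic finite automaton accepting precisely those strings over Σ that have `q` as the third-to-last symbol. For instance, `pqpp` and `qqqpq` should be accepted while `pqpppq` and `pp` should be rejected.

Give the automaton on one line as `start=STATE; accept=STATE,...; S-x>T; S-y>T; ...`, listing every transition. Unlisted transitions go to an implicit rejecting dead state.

start=S0; accept=S11,S12,S13,S14; S0-p>S1; S0-q>S2; S1-p>S3; S1-q>S4; S2-p>S5; S2-q>S6; S3-p>S7; S3-q>S8; S4-p>S9; S4-q>S10; S5-p>S11; S5-q>S12; S6-p>S13; S6-q>S14; S7-p>S7; S7-q>S8; S8-p>S9; S8-q>S10; S9-p>S11; S9-q>S12; S10-p>S13; S10-q>S14; S11-p>S7; S11-q>S8; S12-p>S9; S12-q>S10; S13-p>S11; S13-q>S12; S14-p>S13; S14-q>S14

Because acceptance depends on a position counted from the end, the machine has to buffer the most recent 3 symbols. Make each state the string of the last up-to-3 symbols read; on input `x` shift the window left and append `x`. Accept when the buffered window has length 3 and begins with `q`.
With 15 states:
          p    q  
>  S0     S1   S2 
   S1     S3   S4 
   S2     S5   S6 
   S3     S7   S8 
   S4     S9  S10 
   S5    S11  S12 
   S6    S13  S14 
   S7     S7   S8 
   S8     S9  S10 
   S9    S11  S12 
   S10   S13  S14 
 * S11    S7   S8 
 * S12    S9  S10 
 * S13   S11  S12 
 * S14   S13  S14 
(> = start, * = accepting)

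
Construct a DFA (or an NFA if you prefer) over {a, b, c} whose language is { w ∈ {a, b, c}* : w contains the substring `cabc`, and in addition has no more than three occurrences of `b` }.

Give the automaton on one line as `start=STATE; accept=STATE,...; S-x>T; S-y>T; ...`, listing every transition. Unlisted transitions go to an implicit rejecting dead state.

Build one automaton per condition and run them in lockstep. One (5 states) tracks whether and how much of `cabc` has been seen; the other (5 states) tracks the count of `b`s, saturating at 4. Each combined state is a pair, one component from each; accept when both components accept. Equivalent product states are then merged.
          a    b    c  
>  q0     q0   q1   q2 
   q1     q1   q3   q4 
   q2     q5   q1   q2 
   q3     q3   q6   q7 
   q4     q8   q3   q4 
   q5     q0   q9   q2 
   q6     q6   q6   q6 
   q7    q10   q6   q7 
   q8     q1  q11   q4 
   q9     q1   q3  q12 
   q10    q3  q13   q7 
   q11    q3   q6  q14 
 * q12   q12  q14  q12 
   q13    q6   q6  q15 
 * q14   q14  q15  q14 
 * q15   q15   q6  q15 
(> = start, * = accepting)

start=q0; accept=q12,q14,q15; q0-a>q0; q0-b>q1; q0-c>q2; q1-a>q1; q1-b>q3; q1-c>q4; q2-a>q5; q2-b>q1; q2-c>q2; q3-a>q3; q3-b>q6; q3-c>q7; q4-a>q8; q4-b>q3; q4-c>q4; q5-a>q0; q5-b>q9; q5-c>q2; q6-a>q6; q6-b>q6; q6-c>q6; q7-a>q10; q7-b>q6; q7-c>q7; q8-a>q1; q8-b>q11; q8-c>q4; q9-a>q1; q9-b>q3; q9-c>q12; q10-a>q3; q10-b>q13; q10-c>q7; q11-a>q3; q11-b>q6; q11-c>q14; q12-a>q12; q12-b>q14; q12-c>q12; q13-a>q6; q13-b>q6; q13-c>q15; q14-a>q14; q14-b>q15; q14-c>q14; q15-a>q15; q15-b>q6; q15-c>q15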